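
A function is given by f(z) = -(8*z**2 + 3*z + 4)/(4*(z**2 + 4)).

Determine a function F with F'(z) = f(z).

Differentiate the proposed F(z) back; it has to land on f(z) exactly.
Check: d/dz[-2*z - 3*log(z**2 + 4)/8 + 7*atan(z/2)/2] = (-8*z**2 - 3*z - 4)/(4*z**2 + 16), which equals f(z).

An antiderivative is F(z) = -2*z - 3*log(z**2 + 4)/8 + 7*atan(z/2)/2.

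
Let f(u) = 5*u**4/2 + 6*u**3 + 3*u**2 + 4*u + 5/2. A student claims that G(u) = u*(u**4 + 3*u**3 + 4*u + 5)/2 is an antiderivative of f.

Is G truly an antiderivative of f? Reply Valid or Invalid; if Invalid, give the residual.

d/du[G] = 5*u**4/2 + 6*u**3 + 4*u + 5/2
d/du[G] - f(u) = -3*u**2 != 0.

Invalid: d/du[G] - f = -3*u**2, which is not 0.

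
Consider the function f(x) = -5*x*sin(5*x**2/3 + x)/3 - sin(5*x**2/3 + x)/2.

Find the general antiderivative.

F(x) = cos(5*x**2/3 + x)/2 + C

f matches the chain-rule pattern g'(h)*h' with inner function h(x) = 5*x**2/3 + x; substituting u = h(x) collapses the integral.
Check: d/dx[cos(5*x**2/3 + x)/2] = -5*x*sin(5*x**2/3 + x)/3 - sin(5*x**2/3 + x)/2 = f(x).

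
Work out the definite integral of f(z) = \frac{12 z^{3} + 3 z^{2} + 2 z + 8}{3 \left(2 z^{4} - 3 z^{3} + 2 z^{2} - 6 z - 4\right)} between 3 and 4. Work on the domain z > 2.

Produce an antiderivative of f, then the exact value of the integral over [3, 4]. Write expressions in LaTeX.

The denominator factors as 3 \left(z - 2\right) \left(2 z + 1\right) \left(z^{2} + 2\right); partial fractions split f into directly integrable pieces: \frac{23 z + 20}{27 \left(z^{2} + 2\right)} - \frac{10}{27 \left(2 z + 1\right)} + \frac{4}{3 \left(z - 2\right)}.
F(z) = \frac{72 \log{\left(z - 2 \right)} - 10 \log{\left(z + \frac{1}{2} \right)} + 23 \log{\left(z^{2} + 2 \right)} + 20 \sqrt{2} \operatorname{atan}{\left(\frac{\sqrt{2} z}{2} \right)}}{54} is an antiderivative of f.
Check: d/dz[\frac{72 \log{\left(z - 2 \right)} - 10 \log{\left(z + \frac{1}{2} \right)} + 23 \log{\left(z^{2} + 2 \right)} + 20 \sqrt{2} \operatorname{atan}{\left(\frac{\sqrt{2} z}{2} \right)}}{54}] = \frac{12 z^{3} + 3 z^{2} + 2 z + 8}{6 z^{4} - 9 z^{3} + 6 z^{2} - 18 z - 12}, which equals f(z).
F(4) = - \frac{5 \log{\left(\frac{9}{2} \right)}}{27} + \frac{10 \sqrt{2} \operatorname{atan}{\left(2 \sqrt{2} \right)}}{27} + \frac{4 \log{\left(2 \right)}}{3} + \frac{23 \log{\left(18 \right)}}{54}; F(3) = - \frac{5 \log{\left(\frac{7}{2} \right)}}{27} + \frac{10 \sqrt{2} \operatorname{atan}{\left(\frac{3 \sqrt{2}}{2} \right)}}{27} + \frac{23 \log{\left(11 \right)}}{54}.
Integral = F(4) - F(3) = - \frac{23 \log{\left(11 \right)}}{54} - \frac{10 \sqrt{2} \operatorname{atan}{\left(\frac{3 \sqrt{2}}{2} \right)}}{27} - \frac{5 \log{\left(\frac{9}{2} \right)}}{27} + \frac{5 \log{\left(\frac{7}{2} \right)}}{27} + \frac{10 \sqrt{2} \operatorname{atan}{\left(2 \sqrt{2} \right)}}{27} + \frac{4 \log{\left(2 \right)}}{3} + \frac{23 \log{\left(18 \right)}}{54}.

Antiderivative: F(z) = \frac{72 \log{\left(z - 2 \right)} - 10 \log{\left(z + \frac{1}{2} \right)} + 23 \log{\left(z^{2} + 2 \right)} + 20 \sqrt{2} \operatorname{atan}{\left(\frac{\sqrt{2} z}{2} \right)}}{54}; value = - \frac{23 \log{\left(11 \right)}}{54} - \frac{10 \sqrt{2} \operatorname{atan}{\left(\frac{3 \sqrt{2}}{2} \right)}}{27} - \frac{5 \log{\left(\frac{9}{2} \right)}}{27} + \frac{5 \log{\left(\frac{7}{2} \right)}}{27} + \frac{10 \sqrt{2} \operatorname{atan}{\left(2 \sqrt{2} \right)}}{27} + \frac{4 \log{\left(2 \right)}}{3} + \frac{23 \log{\left(18 \right)}}{54}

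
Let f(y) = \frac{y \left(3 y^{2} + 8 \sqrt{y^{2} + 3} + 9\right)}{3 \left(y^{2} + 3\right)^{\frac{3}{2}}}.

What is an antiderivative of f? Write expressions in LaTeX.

An antiderivative is F(y) = \frac{3 \sqrt{y^{2} + 3} + 4 \log{\left(y^{2} + 3 \right)}}{3}.

Since d/dy undoes antidifferentiation here, F'(y) = f(y) is required of F(y).
Check: d/dy[\frac{3 \sqrt{y^{2} + 3} + 4 \log{\left(y^{2} + 3 \right)}}{3}] = \frac{3 y^{3} + 8 y \sqrt{y^{2} + 3} + 9 y}{3 y^{2} \sqrt{y^{2} + 3} + 9 \sqrt{y^{2} + 3}}, which equals f(y).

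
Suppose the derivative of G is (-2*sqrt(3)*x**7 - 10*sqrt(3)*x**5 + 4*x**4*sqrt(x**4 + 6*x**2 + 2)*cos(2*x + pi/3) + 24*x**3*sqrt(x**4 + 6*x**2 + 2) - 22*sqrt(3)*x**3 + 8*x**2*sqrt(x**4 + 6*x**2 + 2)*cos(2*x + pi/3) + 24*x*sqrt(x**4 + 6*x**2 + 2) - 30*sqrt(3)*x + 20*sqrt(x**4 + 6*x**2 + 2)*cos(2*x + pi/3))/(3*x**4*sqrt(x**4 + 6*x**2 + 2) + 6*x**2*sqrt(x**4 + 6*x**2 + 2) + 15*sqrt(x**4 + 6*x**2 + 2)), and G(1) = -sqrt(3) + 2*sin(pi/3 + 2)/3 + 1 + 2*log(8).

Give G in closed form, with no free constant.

G(x) = (-sqrt(3)*sqrt(x**4 + 6*x**2 + 2) + 6*log(x**4 + 2*x**2 + 5) + 2*sin(2*x + pi/3) + 3)/3

For G(x) to be correct, d/dx[G] must agree with the stated G'(x) identically.
A general antiderivative is -sqrt(x**4/3 + 2*x**2 + 2/3) + 2*log(x**4 + 2*x**2 + 5) + 2*sin(2*x + pi/3)/3 + C.
The condition gives C = -sqrt(3) + 2*sin(pi/3 + 2)/3 + 1 + 2*log(8) - (-sqrt(3) + 2*sin(pi/3 + 2)/3 + 2*log(8)) = 1.
So G(x) = (-sqrt(3)*sqrt(x**4 + 6*x**2 + 2) + 6*log(x**4 + 2*x**2 + 5) + 2*sin(2*x + pi/3) + 3)/3.
Check: d/dx[(-sqrt(3)*sqrt(x**4 + 6*x**2 + 2) + 6*log(x**4 + 2*x**2 + 5) + 2*sin(2*x + pi/3) + 3)/3] = (-2*sqrt(3)*x**7 - 10*sqrt(3)*x**5 + 4*x**4*sqrt(x**4 + 6*x**2 + 2)*cos(2*x + pi/3) + 24*x**3*sqrt(x**4 + 6*x**2 + 2) - 22*sqrt(3)*x**3 + 8*x**2*sqrt(x**4 + 6*x**2 + 2)*cos(2*x + pi/3) + 24*x*sqrt(x**4 + 6*x**2 + 2) - 30*sqrt(3)*x + 20*sqrt(x**4 + 6*x**2 + 2)*cos(2*x + pi/3))/(3*x**4*sqrt(x**4 + 6*x**2 + 2) + 6*x**2*sqrt(x**4 + 6*x**2 + 2) + 15*sqrt(x**4 + 6*x**2 + 2)) = G'(x).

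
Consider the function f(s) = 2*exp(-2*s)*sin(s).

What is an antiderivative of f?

An antiderivative is F(s) = -4*exp(-2*s)*sin(s)/5 - 2*exp(-2*s)*cos(s)/5.

Since d/ds undoes antidifferentiation here, F'(s) = f(s) is required of F(s).
Check: d/ds[-4*exp(-2*s)*sin(s)/5 - 2*exp(-2*s)*cos(s)/5] = 2*exp(-2*s)*sin(s) = f(s).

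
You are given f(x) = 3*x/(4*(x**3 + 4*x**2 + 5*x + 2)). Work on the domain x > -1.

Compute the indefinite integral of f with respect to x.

Factor the denominator (4*(x + 1)**2*(x + 2)) and decompose: f = -3/(2*(x + 2)) + 3/(2*(x + 1)) - 3/(4*(x + 1)**2); each piece integrates to a log, atan, or power term.
Check: d/dx[3*(2*x*log(x + 1) - 2*x*log(x + 2) + 2*log(x + 1) - 2*log(x + 2) + 1)/(4*(x + 1))] = 3*x/(4*x**3 + 16*x**2 + 20*x + 8), which equals f(x).

F(x) = 3*(2*x*log(x + 1) - 2*x*log(x + 2) + 2*log(x + 1) - 2*log(x + 2) + 1)/(4*(x + 1)) + C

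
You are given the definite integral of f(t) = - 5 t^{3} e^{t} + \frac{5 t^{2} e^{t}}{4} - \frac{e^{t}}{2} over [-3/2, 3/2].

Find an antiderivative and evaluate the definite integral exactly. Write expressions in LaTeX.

Recognize the product-rule pattern: f = u'v + uv' with u = - 5 t^{3} + \frac{65 t^{2}}{4} - \frac{65 t}{2} + 32, v = e^{t}, so integration by parts undoes it.
F(t) = \frac{\left(- 20 t^{3} + 65 t^{2} - 130 t + 128\right) e^{t}}{4} is an antiderivative of f.
Check: d/dt[\frac{\left(- 20 t^{3} + 65 t^{2} - 130 t + 128\right) e^{t}}{4}] = - 5 t^{3} e^{t} + \frac{5 t^{2} e^{t}}{4} - \frac{e^{t}}{2} = f(t).
F(3/2) = \frac{47 e^{\frac{3}{2}}}{16}; F(-3/2) = \frac{2147}{16 e^{\frac{3}{2}}}.
Integral = F(3/2) - F(-3/2) = - \frac{2147}{16 e^{\frac{3}{2}}} + \frac{47 e^{\frac{3}{2}}}{16}.

Antiderivative: F(t) = \frac{\left(- 20 t^{3} + 65 t^{2} - 130 t + 128\right) e^{t}}{4}; value = - \frac{2147}{16 e^{\frac{3}{2}}} + \frac{47 e^{\frac{3}{2}}}{16}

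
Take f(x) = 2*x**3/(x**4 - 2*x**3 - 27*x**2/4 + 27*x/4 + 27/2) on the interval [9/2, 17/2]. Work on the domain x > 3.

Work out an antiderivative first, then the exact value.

The denominator factors as (x - 3)*(x - 2)*(2*x + 3)**2; partial fractions split f into directly integrable pieces: 188/(147*(2*x + 3)) - 12/(7*(2*x + 3)**2) - 64/(49*(x - 2)) + 8/(3*(x - 3)).
F(x) = 2*(392*x*log(x - 3) - 192*x*log(x - 2) + 94*x*log(x + 3/2) + 588*log(x - 3) - 288*log(x - 2) + 141*log(x + 3/2) + 63)/(147*(2*x + 3)) is an antiderivative of f.
Check: d/dx[2*(392*x*log(x - 3) - 192*x*log(x - 2) + 94*x*log(x + 3/2) + 588*log(x - 3) - 288*log(x - 2) + 141*log(x + 3/2) + 63)/(147*(2*x + 3))] = 8*x**3/(4*x**4 - 8*x**3 - 27*x**2 + 27*x + 54), which equals f(x).
F(17/2) = -64*log(13/2)/49 + 3/70 + 94*log(10)/147 + 8*log(11/2)/3; F(9/2) = -64*log(5/2)/49 + 1/14 + 8*log(3/2)/3 + 94*log(6)/147.
Integral = F(17/2) - F(9/2) = -64*log(13/2)/49 - 94*log(6)/147 - 8*log(3/2)/3 - 1/35 + 64*log(5/2)/49 + 94*log(10)/147 + 8*log(11/2)/3.

Antiderivative: F(x) = 2*(392*x*log(x - 3) - 192*x*log(x - 2) + 94*x*log(x + 3/2) + 588*log(x - 3) - 288*log(x - 2) + 141*log(x + 3/2) + 63)/(147*(2*x + 3)); value = -64*log(13/2)/49 - 94*log(6)/147 - 8*log(3/2)/3 - 1/35 + 64*log(5/2)/49 + 94*log(10)/147 + 8*log(11/2)/3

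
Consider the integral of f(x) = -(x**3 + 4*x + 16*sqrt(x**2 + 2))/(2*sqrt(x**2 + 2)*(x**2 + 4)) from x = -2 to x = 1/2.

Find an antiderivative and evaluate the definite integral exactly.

Since d/dx undoes antidifferentiation here, F'(x) = f(x) is required of F(x).
F(x) = -sqrt(x**2 + 2)/2 - 4*atan(x/2) is an antiderivative of f.
Check: d/dx[-sqrt(x**2 + 2)/2 - 4*atan(x/2)] = (-x**3 - 4*x - 16*sqrt(x**2 + 2))/(2*x**2*sqrt(x**2 + 2) + 8*sqrt(x**2 + 2)), which equals f(x).
F(1/2) = -4*atan(1/4) - 3/4; F(-2) = pi - sqrt(6)/2.
Integral = F(1/2) - F(-2) = -pi - 4*atan(1/4) - 3/4 + sqrt(6)/2.

Antiderivative: F(x) = -sqrt(x**2 + 2)/2 - 4*atan(x/2); value = -pi - 4*atan(1/4) - 3/4 + sqrt(6)/2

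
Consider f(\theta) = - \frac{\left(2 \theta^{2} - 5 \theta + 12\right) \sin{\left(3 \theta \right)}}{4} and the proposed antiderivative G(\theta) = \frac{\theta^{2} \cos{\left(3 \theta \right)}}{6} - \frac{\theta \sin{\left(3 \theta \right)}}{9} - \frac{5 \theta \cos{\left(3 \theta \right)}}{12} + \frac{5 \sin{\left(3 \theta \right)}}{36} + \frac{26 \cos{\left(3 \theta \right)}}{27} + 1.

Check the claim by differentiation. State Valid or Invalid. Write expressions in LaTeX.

d/d\theta[G] = - \frac{\theta^{2} \sin{\left(3 \theta \right)}}{2} + \frac{5 \theta \sin{\left(3 \theta \right)}}{4} - 3 \sin{\left(3 \theta \right)}
This equals f(\theta) exactly, so the claim holds.

Valid - differentiating G returns exactly f.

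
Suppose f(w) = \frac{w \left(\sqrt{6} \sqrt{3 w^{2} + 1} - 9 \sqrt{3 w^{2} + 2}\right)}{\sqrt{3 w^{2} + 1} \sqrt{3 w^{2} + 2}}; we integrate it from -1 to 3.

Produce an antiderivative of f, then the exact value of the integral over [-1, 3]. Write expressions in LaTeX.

Antiderivative: F(w) = - \frac{9 \sqrt{3 w^{2} + 1} - \sqrt{6} \sqrt{3 w^{2} + 2}}{3}; value = - 6 \sqrt{7} - \frac{\sqrt{30}}{3} + \frac{\sqrt{174}}{3} + 6

Recover f(w) by differentiating a candidate F(w); any mismatch rules it out.
F(w) = - \frac{9 \sqrt{3 w^{2} + 1} - \sqrt{6} \sqrt{3 w^{2} + 2}}{3} is an antiderivative of f.
Check: d/dw[- \frac{9 \sqrt{3 w^{2} + 1} - \sqrt{6} \sqrt{3 w^{2} + 2}}{3}] = \frac{\sqrt{6} w \sqrt{3 w^{2} + 1} - 9 w \sqrt{3 w^{2} + 2}}{\sqrt{3 w^{2} + 1} \sqrt{3 w^{2} + 2}}, which equals f(w).
F(3) = - 6 \sqrt{7} + \frac{\sqrt{174}}{3}; F(-1) = -6 + \frac{\sqrt{30}}{3}.
Integral = F(3) - F(-1) = - 6 \sqrt{7} - \frac{\sqrt{30}}{3} + \frac{\sqrt{174}}{3} + 6.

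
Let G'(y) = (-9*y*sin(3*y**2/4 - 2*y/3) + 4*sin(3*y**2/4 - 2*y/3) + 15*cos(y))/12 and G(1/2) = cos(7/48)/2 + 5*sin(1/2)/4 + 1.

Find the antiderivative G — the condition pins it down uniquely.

A first test for any G(y): its y-derivative must equal the given G'(y).
A general antiderivative is 5*sin(y)/4 + cos(3*y**2/4 - 2*y/3)/2 + C.
The condition gives C = cos(7/48)/2 + 5*sin(1/2)/4 + 1 - (cos(7/48)/2 + 5*sin(1/2)/4) = 1.
So G(y) = 5*sin(y)/4 + cos(3*y**2/4 - 2*y/3)/2 + 1.
Check: d/dy[5*sin(y)/4 + cos(3*y**2/4 - 2*y/3)/2 + 1] = -3*y*sin(3*y**2/4 - 2*y/3)/4 + sin(3*y**2/4 - 2*y/3)/3 + 5*cos(y)/4, which equals G'(y).

G(y) = 5*sin(y)/4 + cos(3*y**2/4 - 2*y/3)/2 + 1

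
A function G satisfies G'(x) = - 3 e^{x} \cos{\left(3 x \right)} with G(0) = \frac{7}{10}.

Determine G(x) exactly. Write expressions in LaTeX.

G(x) = \frac{- 9 e^{x} \sin{\left(3 x \right)} - 3 e^{x} \cos{\left(3 x \right)} + 10}{10}

Since d/dx undoes antidifferentiation here, G(x) must give back the stated G'(x).
A general antiderivative is - \frac{9 e^{x} \sin{\left(3 x \right)}}{10} - \frac{3 e^{x} \cos{\left(3 x \right)}}{10} + C.
The condition gives C = \frac{7}{10} - (- \frac{3}{10}) = 1.
So G(x) = \frac{- 9 e^{x} \sin{\left(3 x \right)} - 3 e^{x} \cos{\left(3 x \right)} + 10}{10}.
Check: d/dx[\frac{- 9 e^{x} \sin{\left(3 x \right)} - 3 e^{x} \cos{\left(3 x \right)} + 10}{10}] = - 3 e^{x} \cos{\left(3 x \right)} = G'(x).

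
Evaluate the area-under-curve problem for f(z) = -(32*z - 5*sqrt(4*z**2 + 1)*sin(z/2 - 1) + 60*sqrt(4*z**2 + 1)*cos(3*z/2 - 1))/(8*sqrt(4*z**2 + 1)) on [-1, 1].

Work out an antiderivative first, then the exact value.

Antiderivative: F(z) = -sqrt(4*z**2 + 1) - 5*sin(3*z/2 - 1) - 5*cos(z/2 - 1)/4; value = -5*sin(5/2) - 5*sin(1/2) - 5*cos(1/2)/4 + 5*cos(3/2)/4

An antiderivative F(z) passes only if d/dz[F] lands on f(z) exactly.
F(z) = -sqrt(4*z**2 + 1) - 5*sin(3*z/2 - 1) - 5*cos(z/2 - 1)/4 is an antiderivative of f.
Check: d/dz[-sqrt(4*z**2 + 1) - 5*sin(3*z/2 - 1) - 5*cos(z/2 - 1)/4] = (-32*z + 5*sqrt(4*z**2 + 1)*sin(z/2 - 1) - 60*sqrt(4*z**2 + 1)*cos(3*z/2 - 1))/(8*sqrt(4*z**2 + 1)), which equals f(z).
F(1) = -5*sin(1/2) - sqrt(5) - 5*cos(1/2)/4; F(-1) = -sqrt(5) - 5*cos(3/2)/4 + 5*sin(5/2).
Integral = F(1) - F(-1) = -5*sin(5/2) - 5*sin(1/2) - 5*cos(1/2)/4 + 5*cos(3/2)/4.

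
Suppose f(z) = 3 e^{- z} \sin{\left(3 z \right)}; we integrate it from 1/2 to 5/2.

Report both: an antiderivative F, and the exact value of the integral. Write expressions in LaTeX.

Antiderivative: F(z) = - \frac{3 \left(\sin{\left(3 z \right)} + 3 \cos{\left(3 z \right)}\right) e^{- z}}{10}; value = - \frac{9 \cos{\left(\frac{15}{2} \right)}}{10 e^{\frac{5}{2}}} - \frac{3 \sin{\left(\frac{15}{2} \right)}}{10 e^{\frac{5}{2}}} + \frac{9 \cos{\left(\frac{3}{2} \right)}}{10 e^{\frac{1}{2}}} + \frac{3 \sin{\left(\frac{3}{2} \right)}}{10 e^{\frac{1}{2}}}

Check any antiderivative F(z) by computing F'(z) and comparing it with f(z).
F(z) = - \frac{3 \left(\sin{\left(3 z \right)} + 3 \cos{\left(3 z \right)}\right) e^{- z}}{10} is an antiderivative of f.
Check: d/dz[- \frac{3 \left(\sin{\left(3 z \right)} + 3 \cos{\left(3 z \right)}\right) e^{- z}}{10}] = 3 e^{- z} \sin{\left(3 z \right)} = f(z).
F(5/2) = - \frac{9 \cos{\left(\frac{15}{2} \right)}}{10 e^{\frac{5}{2}}} - \frac{3 \sin{\left(\frac{15}{2} \right)}}{10 e^{\frac{5}{2}}}; F(1/2) = - \frac{3 \sin{\left(\frac{3}{2} \right)}}{10 e^{\frac{1}{2}}} - \frac{9 \cos{\left(\frac{3}{2} \right)}}{10 e^{\frac{1}{2}}}.
Integral = F(5/2) - F(1/2) = - \frac{9 \cos{\left(\frac{15}{2} \right)}}{10 e^{\frac{5}{2}}} - \frac{3 \sin{\left(\frac{15}{2} \right)}}{10 e^{\frac{5}{2}}} + \frac{9 \cos{\left(\frac{3}{2} \right)}}{10 e^{\frac{1}{2}}} + \frac{3 \sin{\left(\frac{3}{2} \right)}}{10 e^{\frac{1}{2}}}.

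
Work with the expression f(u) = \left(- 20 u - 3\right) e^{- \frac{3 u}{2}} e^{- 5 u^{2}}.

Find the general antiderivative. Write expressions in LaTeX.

The substitution w = - 5 u^{2} - \frac{3 u}{2} works: f is exactly (dF/dw)*(dw/du) for that inner function.
Check: d/du[2 e^{- \frac{3 u}{2}} e^{- 5 u^{2}}] = \left(- 20 u - 3\right) e^{- \frac{3 u}{2}} e^{- 5 u^{2}} = f(u).

F(u) = 2 e^{- \frac{3 u}{2}} e^{- 5 u^{2}} + C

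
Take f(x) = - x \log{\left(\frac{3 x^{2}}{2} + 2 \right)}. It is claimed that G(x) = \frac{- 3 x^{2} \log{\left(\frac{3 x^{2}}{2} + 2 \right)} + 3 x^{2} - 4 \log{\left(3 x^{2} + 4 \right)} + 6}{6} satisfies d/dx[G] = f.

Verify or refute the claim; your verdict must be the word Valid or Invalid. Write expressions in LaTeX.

Valid - differentiating G returns exactly f.

d/dx[G] = - x \log{\left(\frac{3 x^{2}}{2} + 2 \right)}
This equals f(x) exactly, so the claim holds.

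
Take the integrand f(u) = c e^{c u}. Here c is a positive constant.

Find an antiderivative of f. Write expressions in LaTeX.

Since d/du undoes antidifferentiation here, F'(u) = f(u) is required of F(u).
Check: d/du[e^{c u}] = c e^{c u} = f(u).

An antiderivative is F(u) = e^{c u}.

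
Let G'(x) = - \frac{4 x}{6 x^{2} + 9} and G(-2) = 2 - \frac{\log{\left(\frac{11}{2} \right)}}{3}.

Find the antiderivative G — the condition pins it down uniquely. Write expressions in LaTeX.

G(x) = 2 - \frac{\log{\left(x^{2} + \frac{3}{2} \right)}}{3}

The substitution u = x^{2} + \frac{3}{2} works: G'(x) is exactly (dG/du)*(du/dx) for that inner function.
A general antiderivative is - \frac{\log{\left(x^{2} + \frac{3}{2} \right)}}{3} + C.
The condition gives C = 2 - \frac{\log{\left(\frac{11}{2} \right)}}{3} - (- \frac{\log{\left(\frac{11}{2} \right)}}{3}) = 2.
So G(x) = 2 - \frac{\log{\left(x^{2} + \frac{3}{2} \right)}}{3}.
Check: d/dx[2 - \frac{\log{\left(x^{2} + \frac{3}{2} \right)}}{3}] = - \frac{4 x}{6 x^{2} + 9} = G'(x).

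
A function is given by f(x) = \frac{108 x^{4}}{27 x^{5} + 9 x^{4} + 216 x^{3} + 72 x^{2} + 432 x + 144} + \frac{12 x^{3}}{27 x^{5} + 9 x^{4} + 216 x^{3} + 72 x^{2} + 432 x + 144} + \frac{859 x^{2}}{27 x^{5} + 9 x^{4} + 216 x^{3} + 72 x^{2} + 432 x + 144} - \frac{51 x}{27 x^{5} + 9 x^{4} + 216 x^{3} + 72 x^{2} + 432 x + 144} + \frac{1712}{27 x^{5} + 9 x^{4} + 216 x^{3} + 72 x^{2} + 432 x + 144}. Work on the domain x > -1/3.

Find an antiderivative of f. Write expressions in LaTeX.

Integrate term by term and add the pieces.
Check: d/dx[\frac{- 8 x + 72 \left(x^{2} + 4\right) \log{\left(\frac{3 x}{2} + \frac{1}{2} \right)} + 3}{18 \left(x^{2} + 4\right)}] = \frac{108 x^{4} + 12 x^{3} + 859 x^{2} - 51 x + 1712}{27 x^{5} + 9 x^{4} + 216 x^{3} + 72 x^{2} + 432 x + 144}, which equals f(x).

An antiderivative is F(x) = \frac{- 8 x + 72 \left(x^{2} + 4\right) \log{\left(\frac{3 x}{2} + \frac{1}{2} \right)} + 3}{18 \left(x^{2} + 4\right)}.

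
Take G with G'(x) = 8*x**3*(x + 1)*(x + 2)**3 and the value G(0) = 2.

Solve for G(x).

The substitution u = x**2 + 2*x works: G'(x) is exactly (dG/du)*(du/dx) for that inner function.
A general antiderivative is (x**2 + 2*x)**4 + C.
The condition gives C = 2 - (0) = 2.
So G(x) = x**4*(x + 2)**4 + 2.
Check: d/dx[x**4*(x + 2)**4 + 2] = 8*x**7 + 56*x**6 + 144*x**5 + 160*x**4 + 64*x**3, which equals G'(x).

G(x) = x**4*(x + 2)**4 + 2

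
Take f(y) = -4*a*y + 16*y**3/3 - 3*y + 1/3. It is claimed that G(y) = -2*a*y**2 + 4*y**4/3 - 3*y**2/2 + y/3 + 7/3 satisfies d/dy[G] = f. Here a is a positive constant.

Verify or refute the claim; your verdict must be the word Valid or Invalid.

d/dy[G] = -4*a*y + 16*y**3/3 - 3*y + 1/3
This equals f(y) exactly, so the claim holds.

Valid - differentiating G returns exactly f.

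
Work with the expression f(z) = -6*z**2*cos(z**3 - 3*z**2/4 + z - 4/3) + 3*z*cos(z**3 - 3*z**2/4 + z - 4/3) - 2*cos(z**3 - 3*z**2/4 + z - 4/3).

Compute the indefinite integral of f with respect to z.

F(z) = -2*sin(z**3 - 3*z**2/4 + z - 4/3) + C

The substitution u = z**3 - 3*z**2/4 + z - 4/3 works: f is exactly (dF/du)*(du/dz) for that inner function.
Check: d/dz[-2*sin(z**3 - 3*z**2/4 + z - 4/3)] = -6*z**2*cos(z**3 - 3*z**2/4 + z - 4/3) + 3*z*cos(z**3 - 3*z**2/4 + z - 4/3) - 2*cos(z**3 - 3*z**2/4 + z - 4/3) = f(z).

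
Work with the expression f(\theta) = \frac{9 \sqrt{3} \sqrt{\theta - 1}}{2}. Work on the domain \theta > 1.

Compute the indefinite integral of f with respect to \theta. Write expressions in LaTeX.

F(\theta) = 3 \sqrt{3} \left(\theta - 1\right)^{\frac{3}{2}} + C

Since d/d\theta undoes antidifferentiation here, F'(\theta) = f(\theta) is required of F(\theta).
Check: d/d\theta[3 \sqrt{3} \left(\theta - 1\right)^{\frac{3}{2}}] = \frac{9 \sqrt{3} \sqrt{\theta - 1}}{2} = f(\theta).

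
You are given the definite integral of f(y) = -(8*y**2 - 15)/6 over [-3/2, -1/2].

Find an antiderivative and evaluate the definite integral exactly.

Any candidate F(y) must reproduce f(y) exactly when differentiated.
F(y) = -y*(8*y**2 - 45)/18 is an antiderivative of f.
Check: d/dy[-y*(8*y**2 - 45)/18] = 5/2 - 4*y**2/3, which equals f(y).
F(-1/2) = -43/36; F(-3/2) = -9/4.
Integral = F(-1/2) - F(-3/2) = 19/18.

Antiderivative: F(y) = -y*(8*y**2 - 45)/18; value = 19/18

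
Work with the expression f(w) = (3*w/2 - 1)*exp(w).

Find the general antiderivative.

f has the shape u'v + uv' for u = 3*w/2 - 5/2 and v = exp(w) — it is the derivative of the product u*v.
Check: d/dw[(3*w - 5)*exp(w)/2] = 3*w*exp(w)/2 - exp(w), which equals f(w).

F(w) = (3*w - 5)*exp(w)/2 + C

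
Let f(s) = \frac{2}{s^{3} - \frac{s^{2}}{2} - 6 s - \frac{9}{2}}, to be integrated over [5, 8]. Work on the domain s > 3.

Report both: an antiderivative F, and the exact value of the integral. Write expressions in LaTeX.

Factor the denominator (\left(s - 3\right) \left(s + 1\right) \left(2 s + 3\right)) and decompose: f = \frac{16}{9 \left(2 s + 3\right)} - \frac{1}{s + 1} + \frac{1}{9 \left(s - 3\right)}; each piece integrates to a log, atan, or power term.
F(s) = \frac{\log{\left(s - 3 \right)} - 9 \log{\left(s + 1 \right)} + 8 \log{\left(s + \frac{3}{2} \right)}}{9} is an antiderivative of f.
Check: d/ds[\frac{\log{\left(s - 3 \right)} - 9 \log{\left(s + 1 \right)} + 8 \log{\left(s + \frac{3}{2} \right)}}{9}] = \frac{4}{2 s^{3} - s^{2} - 12 s - 9}, which equals f(s).
F(8) = - \log{\left(9 \right)} + \frac{\log{\left(5 \right)}}{9} + \frac{8 \log{\left(\frac{19}{2} \right)}}{9}; F(5) = - \log{\left(6 \right)} + \frac{\log{\left(2 \right)}}{9} + \frac{8 \log{\left(\frac{13}{2} \right)}}{9}.
Integral = F(8) - F(5) = - \log{\left(9 \right)} - \frac{8 \log{\left(\frac{13}{2} \right)}}{9} - \frac{\log{\left(2 \right)}}{9} + \frac{\log{\left(5 \right)}}{9} + \log{\left(6 \right)} + \frac{8 \log{\left(\frac{19}{2} \right)}}{9}.

Antiderivative: F(s) = \frac{\log{\left(s - 3 \right)} - 9 \log{\left(s + 1 \right)} + 8 \log{\left(s + \frac{3}{2} \right)}}{9}; value = - \log{\left(9 \right)} - \frac{8 \log{\left(\frac{13}{2} \right)}}{9} - \frac{\log{\left(2 \right)}}{9} + \frac{\log{\left(5 \right)}}{9} + \log{\left(6 \right)} + \frac{8 \log{\left(\frac{19}{2} \right)}}{9}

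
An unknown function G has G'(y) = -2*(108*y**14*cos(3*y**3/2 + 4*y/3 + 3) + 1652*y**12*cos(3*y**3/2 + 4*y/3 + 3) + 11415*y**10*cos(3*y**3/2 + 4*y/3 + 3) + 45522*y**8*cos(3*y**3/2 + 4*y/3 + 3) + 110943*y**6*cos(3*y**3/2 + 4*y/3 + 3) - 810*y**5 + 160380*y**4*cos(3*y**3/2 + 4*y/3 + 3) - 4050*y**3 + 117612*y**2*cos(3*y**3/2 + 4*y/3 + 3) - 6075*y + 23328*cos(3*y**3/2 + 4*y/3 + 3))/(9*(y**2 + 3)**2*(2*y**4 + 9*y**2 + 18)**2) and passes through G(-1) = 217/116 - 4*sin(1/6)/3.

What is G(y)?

G(y) = -(8*y**6*sin(3*y**3/2 + 4*y/3 + 3) - 12*y**6 + 60*y**4*sin(3*y**3/2 + 4*y/3 + 3) - 90*y**4 + 180*y**2*sin(3*y**3/2 + 4*y/3 + 3) - 270*y**2 + 216*sin(3*y**3/2 + 4*y/3 + 3) - 279)/(3*(y**2 + 3)*(2*y**4 + 9*y**2 + 18))

A first test for any G(y): its y-derivative must equal the given G'(y).
A general antiderivative is -4*sin(3*y**3/2 + 4*y/3 + 3)/3 - 5/(2*(y**2 + 3)*(y**4/3 + 3*y**2/2 + 3)) + C.
The condition gives C = 217/116 - 4*sin(1/6)/3 - (-4*sin(1/6)/3 - 15/116) = 2.
So G(y) = -(8*y**6*sin(3*y**3/2 + 4*y/3 + 3) - 12*y**6 + 60*y**4*sin(3*y**3/2 + 4*y/3 + 3) - 90*y**4 + 180*y**2*sin(3*y**3/2 + 4*y/3 + 3) - 270*y**2 + 216*sin(3*y**3/2 + 4*y/3 + 3) - 279)/(3*(y**2 + 3)*(2*y**4 + 9*y**2 + 18)).
Check: d/dy[-(8*y**6*sin(3*y**3/2 + 4*y/3 + 3) - 12*y**6 + 60*y**4*sin(3*y**3/2 + 4*y/3 + 3) - 90*y**4 + 180*y**2*sin(3*y**3/2 + 4*y/3 + 3) - 270*y**2 + 216*sin(3*y**3/2 + 4*y/3 + 3) - 279)/(3*(y**2 + 3)*(2*y**4 + 9*y**2 + 18))] = (-216*y**14*cos(3*y**3/2 + 4*y/3 + 3) - 3304*y**12*cos(3*y**3/2 + 4*y/3 + 3) - 22830*y**10*cos(3*y**3/2 + 4*y/3 + 3) - 91044*y**8*cos(3*y**3/2 + 4*y/3 + 3) - 221886*y**6*cos(3*y**3/2 + 4*y/3 + 3) + 1620*y**5 - 320760*y**4*cos(3*y**3/2 + 4*y/3 + 3) + 8100*y**3 - 235224*y**2*cos(3*y**3/2 + 4*y/3 + 3) + 12150*y - 46656*cos(3*y**3/2 + 4*y/3 + 3))/(36*y**12 + 540*y**10 + 3645*y**8 + 14094*y**6 + 32805*y**4 + 43740*y**2 + 26244), which equals G'(y).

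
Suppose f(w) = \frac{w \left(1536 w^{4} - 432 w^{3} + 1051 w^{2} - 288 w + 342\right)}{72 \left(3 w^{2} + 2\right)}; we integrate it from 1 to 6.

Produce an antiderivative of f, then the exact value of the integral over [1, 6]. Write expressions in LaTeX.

Antiderivative: F(w) = \frac{w^{2} \left(3 - 16 w\right)^{2} + 108 \log{\left(3 w^{2} + 2 \right)}}{144}; value = - \frac{3 \log{\left(5 \right)}}{4} + \frac{3 \log{\left(110 \right)}}{4} + \frac{311195}{144}

Whatever form F(w) takes, F'(w) = f(w) is non-negotiable.
F(w) = \frac{w^{2} \left(3 - 16 w\right)^{2} + 108 \log{\left(3 w^{2} + 2 \right)}}{144} is an antiderivative of f.
Check: d/dw[\frac{w^{2} \left(3 - 16 w\right)^{2} + 108 \log{\left(3 w^{2} + 2 \right)}}{144}] = \frac{1536 w^{5} - 432 w^{4} + 1051 w^{3} - 288 w^{2} + 342 w}{216 w^{2} + 144}, which equals f(w).
F(6) = \frac{3 \log{\left(110 \right)}}{4} + \frac{8649}{4}; F(1) = \frac{169}{144} + \frac{3 \log{\left(5 \right)}}{4}.
Integral = F(6) - F(1) = - \frac{3 \log{\left(5 \right)}}{4} + \frac{3 \log{\left(110 \right)}}{4} + \frac{311195}{144}.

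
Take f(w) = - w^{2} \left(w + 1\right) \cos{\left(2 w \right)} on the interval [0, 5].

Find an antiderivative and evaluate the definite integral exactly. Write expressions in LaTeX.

Antiderivative: F(w) = - \frac{w^{3} \sin{\left(2 w \right)}}{2} - \frac{w^{2} \sin{\left(2 w \right)}}{2} - \frac{3 w^{2} \cos{\left(2 w \right)}}{4} + \frac{3 w \sin{\left(2 w \right)}}{4} - \frac{w \cos{\left(2 w \right)}}{2} + \frac{\sin{\left(2 w \right)}}{4} + \frac{3 \cos{\left(2 w \right)}}{8}; value = - \frac{3}{8} - \frac{167 \cos{\left(10 \right)}}{8} - 71 \sin{\left(10 \right)}

Whatever form F(w) takes, F'(w) = f(w) is non-negotiable.
F(w) = - \frac{w^{3} \sin{\left(2 w \right)}}{2} - \frac{w^{2} \sin{\left(2 w \right)}}{2} - \frac{3 w^{2} \cos{\left(2 w \right)}}{4} + \frac{3 w \sin{\left(2 w \right)}}{4} - \frac{w \cos{\left(2 w \right)}}{2} + \frac{\sin{\left(2 w \right)}}{4} + \frac{3 \cos{\left(2 w \right)}}{8} is an antiderivative of f.
Check: d/dw[- \frac{w^{3} \sin{\left(2 w \right)}}{2} - \frac{w^{2} \sin{\left(2 w \right)}}{2} - \frac{3 w^{2} \cos{\left(2 w \right)}}{4} + \frac{3 w \sin{\left(2 w \right)}}{4} - \frac{w \cos{\left(2 w \right)}}{2} + \frac{\sin{\left(2 w \right)}}{4} + \frac{3 \cos{\left(2 w \right)}}{8}] = - w^{3} \cos{\left(2 w \right)} - w^{2} \cos{\left(2 w \right)}, which equals f(w).
F(5) = - \frac{167 \cos{\left(10 \right)}}{8} - 71 \sin{\left(10 \right)}; F(0) = \frac{3}{8}.
Integral = F(5) - F(0) = - \frac{3}{8} - \frac{167 \cos{\left(10 \right)}}{8} - 71 \sin{\left(10 \right)}.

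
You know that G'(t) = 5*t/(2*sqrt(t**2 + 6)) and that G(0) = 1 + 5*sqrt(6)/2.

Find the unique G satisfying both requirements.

G(t) = 5*sqrt(t**2 + 6)/2 + 1

The substitution u = t**2 + 6 works: G'(t) is exactly (dG/du)*(du/dt) for that inner function.
A general antiderivative is 5*sqrt(t**2 + 6)/2 + C.
The condition gives C = 1 + 5*sqrt(6)/2 - (5*sqrt(6)/2) = 1.
So G(t) = 5*sqrt(t**2 + 6)/2 + 1.
Check: d/dt[5*sqrt(t**2 + 6)/2 + 1] = 5*t/(2*sqrt(t**2 + 6)) = G'(t).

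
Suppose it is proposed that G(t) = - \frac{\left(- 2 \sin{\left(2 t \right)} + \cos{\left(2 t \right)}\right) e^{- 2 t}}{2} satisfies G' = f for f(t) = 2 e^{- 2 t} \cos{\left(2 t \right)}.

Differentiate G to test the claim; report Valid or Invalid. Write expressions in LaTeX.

d/dt[G] = \left(- \sin{\left(2 t \right)} + 3 \cos{\left(2 t \right)}\right) e^{- 2 t}
d/dt[G] - f(t) = \left(- \sin{\left(2 t \right)} + \cos{\left(2 t \right)}\right) e^{- 2 t} != 0.

Invalid: d/dt[G] - f = \left(- \sin{\left(2 t \right)} + \cos{\left(2 t \right)}\right) e^{- 2 t}, which is not 0.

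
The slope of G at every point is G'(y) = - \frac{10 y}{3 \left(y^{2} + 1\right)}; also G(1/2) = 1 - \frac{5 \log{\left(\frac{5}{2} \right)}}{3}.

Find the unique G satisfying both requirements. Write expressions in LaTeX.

G(y) = 1 - \frac{5 \log{\left(2 y^{2} + 2 \right)}}{3}

The substitution u = 2 y^{2} + 2 works: G'(y) is exactly (dG/du)*(du/dy) for that inner function.
A general antiderivative is - \frac{5 \log{\left(2 y^{2} + 2 \right)}}{3} + C.
The condition gives C = 1 - \frac{5 \log{\left(\frac{5}{2} \right)}}{3} - (- \frac{5 \log{\left(\frac{5}{2} \right)}}{3}) = 1.
So G(y) = 1 - \frac{5 \log{\left(2 y^{2} + 2 \right)}}{3}.
Check: d/dy[1 - \frac{5 \log{\left(2 y^{2} + 2 \right)}}{3}] = - \frac{10 y}{3 y^{2} + 3}, which equals G'(y).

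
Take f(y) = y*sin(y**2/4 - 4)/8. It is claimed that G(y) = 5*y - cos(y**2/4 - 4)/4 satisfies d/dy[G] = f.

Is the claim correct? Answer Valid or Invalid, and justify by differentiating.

Invalid: d/dy[G] - f = 5, which is not 0.

d/dy[G] = y*sin(y**2/4 - 4)/8 + 5
d/dy[G] - f(y) = 5 != 0.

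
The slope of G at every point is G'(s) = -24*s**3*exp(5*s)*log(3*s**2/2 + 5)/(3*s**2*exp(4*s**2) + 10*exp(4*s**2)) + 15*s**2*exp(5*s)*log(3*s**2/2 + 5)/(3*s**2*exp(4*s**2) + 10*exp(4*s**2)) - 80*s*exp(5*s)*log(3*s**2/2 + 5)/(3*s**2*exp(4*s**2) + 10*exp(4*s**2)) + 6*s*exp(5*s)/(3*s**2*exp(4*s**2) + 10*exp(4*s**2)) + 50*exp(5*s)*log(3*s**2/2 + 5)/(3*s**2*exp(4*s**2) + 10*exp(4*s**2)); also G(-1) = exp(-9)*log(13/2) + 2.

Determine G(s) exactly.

G(s) = exp(5*s)*exp(-4*s**2)*log(3*s**2/2 + 5) + 2

G'(s) has the shape u'v + uv' for u = exp(-4*s**2 + 5*s) and v = log(3*s**2/2 + 5) — it is the derivative of the product u*v.
A general antiderivative is exp(-4*s**2 + 5*s)*log(3*s**2/2 + 5) + C.
The condition gives C = exp(-9)*log(13/2) + 2 - (exp(-9)*log(13/2)) = 2.
So G(s) = exp(5*s)*exp(-4*s**2)*log(3*s**2/2 + 5) + 2.
Check: d/ds[exp(5*s)*exp(-4*s**2)*log(3*s**2/2 + 5) + 2] = (-24*s**3*exp(5*s)*log(3*s**2/2 + 5) + 15*s**2*exp(5*s)*log(3*s**2/2 + 5) - 80*s*exp(5*s)*log(3*s**2/2 + 5) + 6*s*exp(5*s) + 50*exp(5*s)*log(3*s**2/2 + 5))/(3*s**2*exp(4*s**2) + 10*exp(4*s**2)), which equals G'(s).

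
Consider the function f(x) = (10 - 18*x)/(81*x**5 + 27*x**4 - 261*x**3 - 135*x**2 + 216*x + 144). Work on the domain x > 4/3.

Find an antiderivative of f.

An antiderivative is F(x) = 2/(27*x**3 + 18*x**2 - 45*x - 36).

Recognize the product-rule pattern: f = u'v + uv' with u = 2/(3*x - 4), v = (3*x + 3)**(-2), so integration by parts undoes it.
Check: d/dx[2/(27*x**3 + 18*x**2 - 45*x - 36)] = (10 - 18*x)/(81*x**5 + 27*x**4 - 261*x**3 - 135*x**2 + 216*x + 144) = f(x).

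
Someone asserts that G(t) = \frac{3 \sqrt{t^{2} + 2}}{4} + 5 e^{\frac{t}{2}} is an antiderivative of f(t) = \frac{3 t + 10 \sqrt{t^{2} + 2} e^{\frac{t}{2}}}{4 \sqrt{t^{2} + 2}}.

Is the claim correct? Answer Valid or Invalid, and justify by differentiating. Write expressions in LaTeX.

d/dt[G] = \frac{3 t + 10 \sqrt{t^{2} + 2} e^{\frac{t}{2}}}{4 \sqrt{t^{2} + 2}}
This equals f(t) exactly, so the claim holds.

Valid. The derivative of G reproduces f.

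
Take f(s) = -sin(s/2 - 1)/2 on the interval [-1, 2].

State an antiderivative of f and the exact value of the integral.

Any candidate F(s) must reproduce f(s) exactly when differentiated.
F(s) = cos(s/2 - 1) is an antiderivative of f.
Check: d/ds[cos(s/2 - 1)] = -sin(s/2 - 1)/2 = f(s).
F(2) = 1; F(-1) = cos(3/2).
Integral = F(2) - F(-1) = 1 - cos(3/2).

Antiderivative: F(s) = cos(s/2 - 1); value = 1 - cos(3/2)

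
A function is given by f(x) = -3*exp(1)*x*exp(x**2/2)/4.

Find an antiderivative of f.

f matches the chain-rule pattern g'(h)*h' with inner function h(x) = x**2/2 + 1; substituting u = h(x) collapses the integral.
Check: d/dx[-3*exp(1)*exp(x**2/2)/4] = -3*exp(1)*x*exp(x**2/2)/4 = f(x).

An antiderivative is F(x) = -3*exp(1)*exp(x**2/2)/4.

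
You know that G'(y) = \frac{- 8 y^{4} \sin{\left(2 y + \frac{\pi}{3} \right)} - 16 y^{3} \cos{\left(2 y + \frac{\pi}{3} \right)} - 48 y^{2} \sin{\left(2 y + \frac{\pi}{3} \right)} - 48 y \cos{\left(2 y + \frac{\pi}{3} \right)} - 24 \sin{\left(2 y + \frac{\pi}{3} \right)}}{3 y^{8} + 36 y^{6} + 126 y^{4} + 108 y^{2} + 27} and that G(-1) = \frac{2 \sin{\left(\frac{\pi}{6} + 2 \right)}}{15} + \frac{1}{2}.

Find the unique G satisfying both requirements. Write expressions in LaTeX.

Recognize the product-rule pattern: G'(y) = u'v + uv' with u = \frac{4}{9 \left(\frac{y^{4}}{3} + 2 y^{2} + 1\right)}, v = \cos{\left(2 y + \frac{\pi}{3} \right)}, so integration by parts undoes it.
A general antiderivative is \frac{4 \cos{\left(2 y + \frac{\pi}{3} \right)}}{9 \left(\frac{y^{4}}{3} + 2 y^{2} + 1\right)} + C.
The condition gives C = \frac{2 \sin{\left(\frac{\pi}{6} + 2 \right)}}{15} + \frac{1}{2} - (\frac{2 \sin{\left(\frac{\pi}{6} + 2 \right)}}{15}) = \frac{1}{2}.
So G(y) = \frac{3 y^{4} + 18 y^{2} + 8 \cos{\left(2 y + \frac{\pi}{3} \right)} + 9}{6 \left(y^{4} + 6 y^{2} + 3\right)}.
Check: d/dy[\frac{3 y^{4} + 18 y^{2} + 8 \cos{\left(2 y + \frac{\pi}{3} \right)} + 9}{6 \left(y^{4} + 6 y^{2} + 3\right)}] = \frac{- 8 y^{4} \sin{\left(2 y + \frac{\pi}{3} \right)} - 16 y^{3} \cos{\left(2 y + \frac{\pi}{3} \right)} - 48 y^{2} \sin{\left(2 y + \frac{\pi}{3} \right)} - 48 y \cos{\left(2 y + \frac{\pi}{3} \right)} - 24 \sin{\left(2 y + \frac{\pi}{3} \right)}}{3 y^{8} + 36 y^{6} + 126 y^{4} + 108 y^{2} + 27} = G'(y).

G(y) = \frac{3 y^{4} + 18 y^{2} + 8 \cos{\left(2 y + \frac{\pi}{3} \right)} + 9}{6 \left(y^{4} + 6 y^{2} + 3\right)}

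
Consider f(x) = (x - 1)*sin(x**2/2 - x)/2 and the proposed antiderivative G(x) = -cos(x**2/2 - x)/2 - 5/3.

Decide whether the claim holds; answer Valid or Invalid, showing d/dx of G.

d/dx[G] = x*sin(x**2/2 - x)/2 - sin(x**2/2 - x)/2
This equals f(x) exactly, so the claim holds.

Valid - the claim checks out under differentiation.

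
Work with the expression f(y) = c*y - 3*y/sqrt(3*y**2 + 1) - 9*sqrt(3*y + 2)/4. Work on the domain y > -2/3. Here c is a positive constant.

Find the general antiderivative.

F(y) = c*y**2/2 - (3*y + 2)**(3/2)/2 - sqrt(3*y**2 + 1) + C

Integrate term by term and add the pieces.
Check: d/dy[c*y**2/2 - (3*y + 2)**(3/2)/2 - sqrt(3*y**2 + 1)] = (4*c*y*sqrt(3*y**2 + 1) - 12*y - 9*sqrt(3*y + 2)*sqrt(3*y**2 + 1))/(4*sqrt(3*y**2 + 1)), which equals f(y).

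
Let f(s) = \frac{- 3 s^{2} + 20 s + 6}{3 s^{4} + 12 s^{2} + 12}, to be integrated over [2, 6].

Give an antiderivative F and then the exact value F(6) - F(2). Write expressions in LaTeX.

Antiderivative: F(s) = \frac{\frac{s}{2} - \frac{5}{3}}{\frac{s^{2}}{2} + 1}; value = \frac{50}{171}

Recognize the product-rule pattern: f = u'v + uv' with u = \frac{1}{\frac{s^{2}}{2} + 1}, v = \frac{s}{2} - \frac{5}{3}, so integration by parts undoes it.
F(s) = \frac{\frac{s}{2} - \frac{5}{3}}{\frac{s^{2}}{2} + 1} is an antiderivative of f.
Check: d/ds[\frac{\frac{s}{2} - \frac{5}{3}}{\frac{s^{2}}{2} + 1}] = \frac{- 3 s^{2} + 20 s + 6}{3 s^{4} + 12 s^{2} + 12} = f(s).
F(6) = \frac{4}{57}; F(2) = - \frac{2}{9}.
Integral = F(6) - F(2) = \frac{50}{171}.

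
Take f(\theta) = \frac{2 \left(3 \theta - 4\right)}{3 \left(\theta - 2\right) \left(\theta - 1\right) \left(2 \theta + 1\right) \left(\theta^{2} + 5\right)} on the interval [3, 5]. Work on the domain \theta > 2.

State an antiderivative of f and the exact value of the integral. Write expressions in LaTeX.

Antiderivative: F(\theta) = \frac{4 \log{\left(\theta - 2 \right)}}{135} + \frac{\log{\left(\theta - 1 \right)}}{27} - \frac{88 \log{\left(\theta + \frac{1}{2} \right)}}{945} + \frac{5 \log{\left(\theta^{2} + 5 \right)}}{378} - \frac{\sqrt{5} \operatorname{atan}{\left(\frac{\sqrt{5} \theta}{5} \right)}}{35}; value = - \frac{88 \log{\left(\frac{11}{2} \right)}}{945} - \frac{\sqrt{5} \operatorname{atan}{\left(\sqrt{5} \right)}}{35} - \frac{5 \log{\left(14 \right)}}{378} - \frac{\log{\left(2 \right)}}{27} + \frac{4 \log{\left(3 \right)}}{135} + \frac{5 \log{\left(30 \right)}}{378} + \frac{\log{\left(4 \right)}}{27} + \frac{\sqrt{5} \operatorname{atan}{\left(\frac{3 \sqrt{5}}{5} \right)}}{35} + \frac{88 \log{\left(\frac{7}{2} \right)}}{945}

The denominator factors as 3 \left(\theta - 2\right) \left(\theta - 1\right) \left(2 \theta + 1\right) \left(\theta^{2} + 5\right); partial fractions split f into directly integrable pieces: \frac{5 \theta - 27}{189 \left(\theta^{2} + 5\right)} - \frac{176}{945 \left(2 \theta + 1\right)} + \frac{1}{27 \left(\theta - 1\right)} + \frac{4}{135 \left(\theta - 2\right)}.
F(\theta) = \frac{4 \log{\left(\theta - 2 \right)}}{135} + \frac{\log{\left(\theta - 1 \right)}}{27} - \frac{88 \log{\left(\theta + \frac{1}{2} \right)}}{945} + \frac{5 \log{\left(\theta^{2} + 5 \right)}}{378} - \frac{\sqrt{5} \operatorname{atan}{\left(\frac{\sqrt{5} \theta}{5} \right)}}{35} is an antiderivative of f.
Check: d/d\theta[\frac{4 \log{\left(\theta - 2 \right)}}{135} + \frac{\log{\left(\theta - 1 \right)}}{27} - \frac{88 \log{\left(\theta + \frac{1}{2} \right)}}{945} + \frac{5 \log{\left(\theta^{2} + 5 \right)}}{378} - \frac{\sqrt{5} \operatorname{atan}{\left(\frac{\sqrt{5} \theta}{5} \right)}}{35}] = \frac{6 \theta - 8}{6 \theta^{5} - 15 \theta^{4} + 33 \theta^{3} - 69 \theta^{2} + 15 \theta + 30}, which equals f(\theta).
F(5) = - \frac{88 \log{\left(\frac{11}{2} \right)}}{945} - \frac{\sqrt{5} \operatorname{atan}{\left(\sqrt{5} \right)}}{35} + \frac{4 \log{\left(3 \right)}}{135} + \frac{5 \log{\left(30 \right)}}{378} + \frac{\log{\left(4 \right)}}{27}; F(3) = - \frac{88 \log{\left(\frac{7}{2} \right)}}{945} - \frac{\sqrt{5} \operatorname{atan}{\left(\frac{3 \sqrt{5}}{5} \right)}}{35} + \frac{\log{\left(2 \right)}}{27} + \frac{5 \log{\left(14 \right)}}{378}.
Integral = F(5) - F(3) = - \frac{88 \log{\left(\frac{11}{2} \right)}}{945} - \frac{\sqrt{5} \operatorname{atan}{\left(\sqrt{5} \right)}}{35} - \frac{5 \log{\left(14 \right)}}{378} - \frac{\log{\left(2 \right)}}{27} + \frac{4 \log{\left(3 \right)}}{135} + \frac{5 \log{\left(30 \right)}}{378} + \frac{\log{\left(4 \right)}}{27} + \frac{\sqrt{5} \operatorname{atan}{\left(\frac{3 \sqrt{5}}{5} \right)}}{35} + \frac{88 \log{\left(\frac{7}{2} \right)}}{945}.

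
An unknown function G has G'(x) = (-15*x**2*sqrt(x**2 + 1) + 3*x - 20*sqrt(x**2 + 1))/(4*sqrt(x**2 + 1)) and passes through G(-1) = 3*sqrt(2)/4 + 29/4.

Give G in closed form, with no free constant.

A first test for any G(x): its x-derivative must equal the given G'(x).
A general antiderivative is -5*x**3/4 - 5*x + 3*sqrt(x**2 + 1)/4 - 1 + C.
The condition gives C = 3*sqrt(2)/4 + 29/4 - (3*sqrt(2)/4 + 21/4) = 2.
So G(x) = -5*x**3/4 - 5*x + 3*sqrt(x**2 + 1)/4 + 1.
Check: d/dx[-5*x**3/4 - 5*x + 3*sqrt(x**2 + 1)/4 + 1] = (-15*x**2*sqrt(x**2 + 1) + 3*x - 20*sqrt(x**2 + 1))/(4*sqrt(x**2 + 1)) = G'(x).

G(x) = -5*x**3/4 - 5*x + 3*sqrt(x**2 + 1)/4 + 1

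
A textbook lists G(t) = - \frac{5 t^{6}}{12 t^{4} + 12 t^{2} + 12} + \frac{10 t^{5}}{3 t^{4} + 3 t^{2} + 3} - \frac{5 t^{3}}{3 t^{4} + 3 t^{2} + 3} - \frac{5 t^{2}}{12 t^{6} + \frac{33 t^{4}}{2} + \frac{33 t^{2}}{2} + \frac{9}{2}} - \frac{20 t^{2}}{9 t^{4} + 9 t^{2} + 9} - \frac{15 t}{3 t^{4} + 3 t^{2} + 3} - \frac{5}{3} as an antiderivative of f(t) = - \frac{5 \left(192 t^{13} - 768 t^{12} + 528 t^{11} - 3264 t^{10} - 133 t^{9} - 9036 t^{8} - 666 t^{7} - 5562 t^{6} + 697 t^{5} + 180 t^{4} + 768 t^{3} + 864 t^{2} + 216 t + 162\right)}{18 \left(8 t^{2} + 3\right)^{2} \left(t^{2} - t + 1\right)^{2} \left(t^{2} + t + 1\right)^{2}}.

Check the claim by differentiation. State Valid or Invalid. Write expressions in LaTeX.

d/dt[G] = \frac{- 960 t^{13} + 3840 t^{12} - 2640 t^{11} + 16320 t^{10} + 665 t^{9} + 45180 t^{8} + 3330 t^{7} + 27810 t^{6} - 3485 t^{5} - 900 t^{4} - 3840 t^{3} - 4320 t^{2} - 1080 t - 810}{1152 t^{12} + 3168 t^{10} + 5346 t^{8} + 5220 t^{6} + 3366 t^{4} + 1188 t^{2} + 162}
This equals f(t) exactly, so the claim holds.

Valid. The derivative of G reproduces f.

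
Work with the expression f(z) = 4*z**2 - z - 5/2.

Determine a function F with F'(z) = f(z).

The integrand splits into summands that can be handled one at a time.
Check: d/dz[4*z**3/3 - z**2/2 - 5*z/2] = 4*z**2 - z - 5/2 = f(z).

An antiderivative is F(z) = 4*z**3/3 - z**2/2 - 5*z/2.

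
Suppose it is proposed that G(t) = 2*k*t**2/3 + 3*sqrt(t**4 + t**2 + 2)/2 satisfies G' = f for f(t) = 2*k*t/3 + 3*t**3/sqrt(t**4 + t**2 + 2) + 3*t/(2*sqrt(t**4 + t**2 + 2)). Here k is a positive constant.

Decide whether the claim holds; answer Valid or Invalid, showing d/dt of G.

d/dt[G] = (8*k*t*sqrt(t**4 + t**2 + 2) + 18*t**3 + 9*t)/(6*sqrt(t**4 + t**2 + 2))
d/dt[G] - f(t) = 2*k*t/3 != 0.

Invalid: d/dt[G] - f = 2*k*t/3, which is not 0.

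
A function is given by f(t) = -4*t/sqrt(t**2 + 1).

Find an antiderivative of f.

An antiderivative is F(t) = -4*sqrt(t**2 + 1).

The substitution u = t**2 + 1 works: f is exactly (dF/du)*(du/dt) for that inner function.
Check: d/dt[-4*sqrt(t**2 + 1)] = -4*t/sqrt(t**2 + 1) = f(t).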